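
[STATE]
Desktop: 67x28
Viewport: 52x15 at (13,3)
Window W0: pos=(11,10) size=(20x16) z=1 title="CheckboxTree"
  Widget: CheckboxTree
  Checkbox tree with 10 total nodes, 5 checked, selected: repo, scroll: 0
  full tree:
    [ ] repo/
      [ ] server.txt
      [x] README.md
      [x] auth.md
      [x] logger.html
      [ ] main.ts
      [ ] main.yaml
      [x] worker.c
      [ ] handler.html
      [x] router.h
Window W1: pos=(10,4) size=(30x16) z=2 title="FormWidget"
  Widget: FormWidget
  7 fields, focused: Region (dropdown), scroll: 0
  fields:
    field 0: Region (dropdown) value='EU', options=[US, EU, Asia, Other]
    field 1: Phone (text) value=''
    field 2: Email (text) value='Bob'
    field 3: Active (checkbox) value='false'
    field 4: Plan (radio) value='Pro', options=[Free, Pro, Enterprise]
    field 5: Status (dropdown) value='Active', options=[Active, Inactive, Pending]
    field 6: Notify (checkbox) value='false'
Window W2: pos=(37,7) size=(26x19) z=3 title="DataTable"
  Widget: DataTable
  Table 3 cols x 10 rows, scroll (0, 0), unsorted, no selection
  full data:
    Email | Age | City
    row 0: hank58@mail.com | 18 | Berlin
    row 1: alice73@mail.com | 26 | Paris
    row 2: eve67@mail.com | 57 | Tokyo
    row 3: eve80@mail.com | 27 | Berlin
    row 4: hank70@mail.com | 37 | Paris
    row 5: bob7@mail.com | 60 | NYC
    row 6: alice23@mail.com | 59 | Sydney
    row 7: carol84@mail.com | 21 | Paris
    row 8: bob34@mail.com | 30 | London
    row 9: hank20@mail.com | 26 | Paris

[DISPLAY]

                                                    
━━━━━━━━━━━━━━━━━━━━━━━━━━┓                         
ormWidget                 ┃                         
──────────────────────────┨                         
Region:     [EU         ┏━━━━━━━━━━━━━━━━━━━━━━━━┓  
Phone:      [           ┃ DataTable              ┃  
Email:      [Bob        ┠────────────────────────┨  
Active:     [ ]         ┃Email           │Age│Cit┃  
Plan:       ( ) Free  (●┃────────────────┼───┼───┃  
Status:     [Active     ┃hank58@mail.com │18 │Ber┃  
Notify:     [ ]         ┃alice73@mail.com│26 │Par┃  
                        ┃eve67@mail.com  │57 │Tok┃  
                        ┃eve80@mail.com  │27 │Ber┃  
                        ┃hank70@mail.com │37 │Par┃  
                        ┃bob7@mail.com   │60 │NYC┃  


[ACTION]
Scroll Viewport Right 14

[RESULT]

                                                    
━━━━━━━━━━━━━━━━━━━━━━━━┓                           
mWidget                 ┃                           
────────────────────────┨                           
gion:     [EU         ┏━━━━━━━━━━━━━━━━━━━━━━━━┓    
one:      [           ┃ DataTable              ┃    
ail:      [Bob        ┠────────────────────────┨    
tive:     [ ]         ┃Email           │Age│Cit┃    
an:       ( ) Free  (●┃────────────────┼───┼───┃    
atus:     [Active     ┃hank58@mail.com │18 │Ber┃    
tify:     [ ]         ┃alice73@mail.com│26 │Par┃    
                      ┃eve67@mail.com  │57 │Tok┃    
                      ┃eve80@mail.com  │27 │Ber┃    
                      ┃hank70@mail.com │37 │Par┃    
                      ┃bob7@mail.com   │60 │NYC┃    


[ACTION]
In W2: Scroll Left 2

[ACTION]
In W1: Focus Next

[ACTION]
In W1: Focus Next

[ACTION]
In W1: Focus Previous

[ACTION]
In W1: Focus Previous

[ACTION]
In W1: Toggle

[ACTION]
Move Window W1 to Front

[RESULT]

                                                    
━━━━━━━━━━━━━━━━━━━━━━━━┓                           
mWidget                 ┃                           
────────────────────────┨                           
gion:     [EU         ▼]┃━━━━━━━━━━━━━━━━━━━━━━┓    
one:      [            ]┃ataTable              ┃    
ail:      [Bob         ]┃──────────────────────┨    
tive:     [ ]           ┃ail           │Age│Cit┃    
an:       ( ) Free  (●) ┃──────────────┼───┼───┃    
atus:     [Active     ▼]┃nk58@mail.com │18 │Ber┃    
tify:     [ ]           ┃ice73@mail.com│26 │Par┃    
                        ┃e67@mail.com  │57 │Tok┃    
                        ┃e80@mail.com  │27 │Ber┃    
                        ┃nk70@mail.com │37 │Par┃    
                        ┃b7@mail.com   │60 │NYC┃    


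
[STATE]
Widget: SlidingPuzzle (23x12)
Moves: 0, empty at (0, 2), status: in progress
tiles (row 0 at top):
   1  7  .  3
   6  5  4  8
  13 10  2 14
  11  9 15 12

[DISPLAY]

┌────┬────┬────┬────┐  
│  1 │  7 │    │  3 │  
├────┼────┼────┼────┤  
│  6 │  5 │  4 │  8 │  
├────┼────┼────┼────┤  
│ 13 │ 10 │  2 │ 14 │  
├────┼────┼────┼────┤  
│ 11 │  9 │ 15 │ 12 │  
└────┴────┴────┴────┘  
Moves: 0               
                       
                       


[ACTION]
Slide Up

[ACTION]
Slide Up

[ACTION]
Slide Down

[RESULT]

┌────┬────┬────┬────┐  
│  1 │  7 │  4 │  3 │  
├────┼────┼────┼────┤  
│  6 │  5 │    │  8 │  
├────┼────┼────┼────┤  
│ 13 │ 10 │  2 │ 14 │  
├────┼────┼────┼────┤  
│ 11 │  9 │ 15 │ 12 │  
└────┴────┴────┴────┘  
Moves: 3               
                       
                       


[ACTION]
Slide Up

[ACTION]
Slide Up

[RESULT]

┌────┬────┬────┬────┐  
│  1 │  7 │  4 │  3 │  
├────┼────┼────┼────┤  
│  6 │  5 │  2 │  8 │  
├────┼────┼────┼────┤  
│ 13 │ 10 │ 15 │ 14 │  
├────┼────┼────┼────┤  
│ 11 │  9 │    │ 12 │  
└────┴────┴────┴────┘  
Moves: 5               
                       
                       


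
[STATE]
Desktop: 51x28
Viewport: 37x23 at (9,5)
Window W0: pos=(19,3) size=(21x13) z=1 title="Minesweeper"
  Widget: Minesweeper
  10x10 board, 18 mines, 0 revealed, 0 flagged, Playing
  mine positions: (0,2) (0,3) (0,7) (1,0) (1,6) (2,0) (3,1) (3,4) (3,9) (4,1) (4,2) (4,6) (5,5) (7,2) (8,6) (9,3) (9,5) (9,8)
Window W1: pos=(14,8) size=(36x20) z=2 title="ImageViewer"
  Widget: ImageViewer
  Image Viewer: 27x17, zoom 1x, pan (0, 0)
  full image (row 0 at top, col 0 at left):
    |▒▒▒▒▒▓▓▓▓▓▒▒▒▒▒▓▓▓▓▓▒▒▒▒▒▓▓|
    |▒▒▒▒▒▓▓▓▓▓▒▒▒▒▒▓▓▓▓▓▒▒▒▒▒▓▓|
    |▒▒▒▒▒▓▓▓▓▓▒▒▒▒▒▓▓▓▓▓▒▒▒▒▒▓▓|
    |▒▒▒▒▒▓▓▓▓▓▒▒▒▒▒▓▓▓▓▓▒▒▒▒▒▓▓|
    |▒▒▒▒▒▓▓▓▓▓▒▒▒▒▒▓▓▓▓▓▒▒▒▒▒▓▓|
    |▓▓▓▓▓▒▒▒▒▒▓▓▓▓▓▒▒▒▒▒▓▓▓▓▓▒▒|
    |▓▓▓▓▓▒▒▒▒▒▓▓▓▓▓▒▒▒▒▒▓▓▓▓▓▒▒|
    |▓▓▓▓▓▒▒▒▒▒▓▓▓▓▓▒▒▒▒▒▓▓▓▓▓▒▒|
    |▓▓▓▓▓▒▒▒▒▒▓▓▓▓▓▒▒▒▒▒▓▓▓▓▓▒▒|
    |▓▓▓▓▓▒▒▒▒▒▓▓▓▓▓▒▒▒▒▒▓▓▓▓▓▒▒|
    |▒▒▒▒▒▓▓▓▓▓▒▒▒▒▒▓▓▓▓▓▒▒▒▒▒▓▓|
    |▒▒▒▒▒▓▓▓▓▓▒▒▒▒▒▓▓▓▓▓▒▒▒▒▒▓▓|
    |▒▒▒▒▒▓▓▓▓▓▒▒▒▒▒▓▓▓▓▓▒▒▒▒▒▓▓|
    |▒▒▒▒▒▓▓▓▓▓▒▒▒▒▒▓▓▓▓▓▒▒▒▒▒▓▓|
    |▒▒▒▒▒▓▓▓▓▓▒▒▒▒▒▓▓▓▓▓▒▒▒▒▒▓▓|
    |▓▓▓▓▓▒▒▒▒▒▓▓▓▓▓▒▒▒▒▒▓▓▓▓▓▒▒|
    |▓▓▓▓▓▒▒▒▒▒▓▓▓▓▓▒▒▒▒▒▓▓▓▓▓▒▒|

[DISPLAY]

          ┠───────────────────┨      
          ┃■■■■■■■■■■         ┃      
          ┃■■■■■■■■■■         ┃      
     ┏━━━━━━━━━━━━━━━━━━━━━━━━━━━━━━━
     ┃ ImageViewer                   
     ┠───────────────────────────────
     ┃▒▒▒▒▒▓▓▓▓▓▒▒▒▒▒▓▓▓▓▓▒▒▒▒▒▓▓    
     ┃▒▒▒▒▒▓▓▓▓▓▒▒▒▒▒▓▓▓▓▓▒▒▒▒▒▓▓    
     ┃▒▒▒▒▒▓▓▓▓▓▒▒▒▒▒▓▓▓▓▓▒▒▒▒▒▓▓    
     ┃▒▒▒▒▒▓▓▓▓▓▒▒▒▒▒▓▓▓▓▓▒▒▒▒▒▓▓    
     ┃▒▒▒▒▒▓▓▓▓▓▒▒▒▒▒▓▓▓▓▓▒▒▒▒▒▓▓    
     ┃▓▓▓▓▓▒▒▒▒▒▓▓▓▓▓▒▒▒▒▒▓▓▓▓▓▒▒    
     ┃▓▓▓▓▓▒▒▒▒▒▓▓▓▓▓▒▒▒▒▒▓▓▓▓▓▒▒    
     ┃▓▓▓▓▓▒▒▒▒▒▓▓▓▓▓▒▒▒▒▒▓▓▓▓▓▒▒    
     ┃▓▓▓▓▓▒▒▒▒▒▓▓▓▓▓▒▒▒▒▒▓▓▓▓▓▒▒    
     ┃▓▓▓▓▓▒▒▒▒▒▓▓▓▓▓▒▒▒▒▒▓▓▓▓▓▒▒    
     ┃▒▒▒▒▒▓▓▓▓▓▒▒▒▒▒▓▓▓▓▓▒▒▒▒▒▓▓    
     ┃▒▒▒▒▒▓▓▓▓▓▒▒▒▒▒▓▓▓▓▓▒▒▒▒▒▓▓    
     ┃▒▒▒▒▒▓▓▓▓▓▒▒▒▒▒▓▓▓▓▓▒▒▒▒▒▓▓    
     ┃▒▒▒▒▒▓▓▓▓▓▒▒▒▒▒▓▓▓▓▓▒▒▒▒▒▓▓    
     ┃▒▒▒▒▒▓▓▓▓▓▒▒▒▒▒▓▓▓▓▓▒▒▒▒▒▓▓    
     ┃▓▓▓▓▓▒▒▒▒▒▓▓▓▓▓▒▒▒▒▒▓▓▓▓▓▒▒    
     ┗━━━━━━━━━━━━━━━━━━━━━━━━━━━━━━━


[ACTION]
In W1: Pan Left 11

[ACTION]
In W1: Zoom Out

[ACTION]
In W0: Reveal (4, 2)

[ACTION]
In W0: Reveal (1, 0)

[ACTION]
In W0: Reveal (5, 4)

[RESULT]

          ┠───────────────────┨      
          ┃■■✹✹■■■✹■■         ┃      
          ┃✹■■■■■✹■■■         ┃      
     ┏━━━━━━━━━━━━━━━━━━━━━━━━━━━━━━━
     ┃ ImageViewer                   
     ┠───────────────────────────────
     ┃▒▒▒▒▒▓▓▓▓▓▒▒▒▒▒▓▓▓▓▓▒▒▒▒▒▓▓    
     ┃▒▒▒▒▒▓▓▓▓▓▒▒▒▒▒▓▓▓▓▓▒▒▒▒▒▓▓    
     ┃▒▒▒▒▒▓▓▓▓▓▒▒▒▒▒▓▓▓▓▓▒▒▒▒▒▓▓    
     ┃▒▒▒▒▒▓▓▓▓▓▒▒▒▒▒▓▓▓▓▓▒▒▒▒▒▓▓    
     ┃▒▒▒▒▒▓▓▓▓▓▒▒▒▒▒▓▓▓▓▓▒▒▒▒▒▓▓    
     ┃▓▓▓▓▓▒▒▒▒▒▓▓▓▓▓▒▒▒▒▒▓▓▓▓▓▒▒    
     ┃▓▓▓▓▓▒▒▒▒▒▓▓▓▓▓▒▒▒▒▒▓▓▓▓▓▒▒    
     ┃▓▓▓▓▓▒▒▒▒▒▓▓▓▓▓▒▒▒▒▒▓▓▓▓▓▒▒    
     ┃▓▓▓▓▓▒▒▒▒▒▓▓▓▓▓▒▒▒▒▒▓▓▓▓▓▒▒    
     ┃▓▓▓▓▓▒▒▒▒▒▓▓▓▓▓▒▒▒▒▒▓▓▓▓▓▒▒    
     ┃▒▒▒▒▒▓▓▓▓▓▒▒▒▒▒▓▓▓▓▓▒▒▒▒▒▓▓    
     ┃▒▒▒▒▒▓▓▓▓▓▒▒▒▒▒▓▓▓▓▓▒▒▒▒▒▓▓    
     ┃▒▒▒▒▒▓▓▓▓▓▒▒▒▒▒▓▓▓▓▓▒▒▒▒▒▓▓    
     ┃▒▒▒▒▒▓▓▓▓▓▒▒▒▒▒▓▓▓▓▓▒▒▒▒▒▓▓    
     ┃▒▒▒▒▒▓▓▓▓▓▒▒▒▒▒▓▓▓▓▓▒▒▒▒▒▓▓    
     ┃▓▓▓▓▓▒▒▒▒▒▓▓▓▓▓▒▒▒▒▒▓▓▓▓▓▒▒    
     ┗━━━━━━━━━━━━━━━━━━━━━━━━━━━━━━━


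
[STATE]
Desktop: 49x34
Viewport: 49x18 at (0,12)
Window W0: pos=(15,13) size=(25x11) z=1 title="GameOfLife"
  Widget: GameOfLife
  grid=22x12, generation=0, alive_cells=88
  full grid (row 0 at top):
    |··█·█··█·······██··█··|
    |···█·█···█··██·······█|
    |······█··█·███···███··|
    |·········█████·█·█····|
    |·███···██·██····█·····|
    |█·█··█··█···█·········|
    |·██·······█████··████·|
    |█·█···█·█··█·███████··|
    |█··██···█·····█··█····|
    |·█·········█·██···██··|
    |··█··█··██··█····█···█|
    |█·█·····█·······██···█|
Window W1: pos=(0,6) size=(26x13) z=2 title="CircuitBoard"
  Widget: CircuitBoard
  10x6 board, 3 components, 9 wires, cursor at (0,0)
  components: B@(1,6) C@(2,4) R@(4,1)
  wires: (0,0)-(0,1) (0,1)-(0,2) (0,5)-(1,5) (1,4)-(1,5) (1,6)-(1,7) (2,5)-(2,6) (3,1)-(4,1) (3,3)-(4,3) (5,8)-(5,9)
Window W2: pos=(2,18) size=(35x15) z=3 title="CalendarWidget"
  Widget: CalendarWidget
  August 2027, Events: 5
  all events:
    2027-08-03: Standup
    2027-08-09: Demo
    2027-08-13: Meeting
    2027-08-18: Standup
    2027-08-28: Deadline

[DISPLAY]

┃1                   · ─ ┃                       
┃                        ┃━━━━━━━━━━━━━┓         
┃2                   C   ┃e            ┃         
┃                        ┃─────────────┨         
┃3       ·       ·       ┃             ┃         
┃        │       │       ┃████·█·█···· ┃         
┗━┏━━━━━━━━━━━━━━━━━━━━━━━━━━━━━━━━━┓· ┃         
  ┃ CalendarWidget                  ┃· ┃         
  ┠─────────────────────────────────┨· ┃         
  ┃           August 2027           ┃· ┃         
  ┃Mo Tu We Th Fr Sa Su             ┃· ┃         
  ┃                   1             ┃━━┛         
  ┃ 2  3*  4  5  6  7  8            ┃            
  ┃ 9* 10 11 12 13* 14 15           ┃            
  ┃16 17 18* 19 20 21 22            ┃            
  ┃23 24 25 26 27 28* 29            ┃            
  ┃30 31                            ┃            
  ┃                                 ┃            


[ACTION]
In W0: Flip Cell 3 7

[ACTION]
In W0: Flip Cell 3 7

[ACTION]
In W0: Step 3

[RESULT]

┃1                   · ─ ┃                       
┃                        ┃━━━━━━━━━━━━━┓         
┃2                   C   ┃e            ┃         
┃                        ┃─────────────┨         
┃3       ·       ·       ┃             ┃         
┃        │       │       ┃█·█··█······ ┃         
┗━┏━━━━━━━━━━━━━━━━━━━━━━━━━━━━━━━━━┓· ┃         
  ┃ CalendarWidget                  ┃· ┃         
  ┠─────────────────────────────────┨· ┃         
  ┃           August 2027           ┃· ┃         
  ┃Mo Tu We Th Fr Sa Su             ┃· ┃         
  ┃                   1             ┃━━┛         
  ┃ 2  3*  4  5  6  7  8            ┃            
  ┃ 9* 10 11 12 13* 14 15           ┃            
  ┃16 17 18* 19 20 21 22            ┃            
  ┃23 24 25 26 27 28* 29            ┃            
  ┃30 31                            ┃            
  ┃                                 ┃            


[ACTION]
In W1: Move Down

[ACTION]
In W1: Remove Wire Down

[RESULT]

┃1  [.]              · ─ ┃                       
┃                        ┃━━━━━━━━━━━━━┓         
┃2                   C   ┃e            ┃         
┃                        ┃─────────────┨         
┃3       ·       ·       ┃             ┃         
┃        │       │       ┃█·█··█······ ┃         
┗━┏━━━━━━━━━━━━━━━━━━━━━━━━━━━━━━━━━┓· ┃         
  ┃ CalendarWidget                  ┃· ┃         
  ┠─────────────────────────────────┨· ┃         
  ┃           August 2027           ┃· ┃         
  ┃Mo Tu We Th Fr Sa Su             ┃· ┃         
  ┃                   1             ┃━━┛         
  ┃ 2  3*  4  5  6  7  8            ┃            
  ┃ 9* 10 11 12 13* 14 15           ┃            
  ┃16 17 18* 19 20 21 22            ┃            
  ┃23 24 25 26 27 28* 29            ┃            
  ┃30 31                            ┃            
  ┃                                 ┃            


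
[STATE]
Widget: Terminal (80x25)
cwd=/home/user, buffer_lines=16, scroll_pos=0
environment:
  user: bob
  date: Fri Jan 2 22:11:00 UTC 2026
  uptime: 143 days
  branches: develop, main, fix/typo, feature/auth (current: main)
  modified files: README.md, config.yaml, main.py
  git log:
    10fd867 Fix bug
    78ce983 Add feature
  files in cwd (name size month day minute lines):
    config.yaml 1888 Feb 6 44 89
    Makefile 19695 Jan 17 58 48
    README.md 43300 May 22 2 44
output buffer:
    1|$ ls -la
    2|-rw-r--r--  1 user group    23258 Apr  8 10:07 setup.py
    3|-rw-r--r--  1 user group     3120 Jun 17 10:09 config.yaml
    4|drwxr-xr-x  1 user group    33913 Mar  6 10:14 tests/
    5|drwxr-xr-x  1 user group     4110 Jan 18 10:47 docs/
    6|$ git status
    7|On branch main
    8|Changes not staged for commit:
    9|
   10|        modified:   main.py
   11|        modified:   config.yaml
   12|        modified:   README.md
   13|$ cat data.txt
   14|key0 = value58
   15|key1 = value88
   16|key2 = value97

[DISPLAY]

$ ls -la                                                                        
-rw-r--r--  1 user group    23258 Apr  8 10:07 setup.py                         
-rw-r--r--  1 user group     3120 Jun 17 10:09 config.yaml                      
drwxr-xr-x  1 user group    33913 Mar  6 10:14 tests/                           
drwxr-xr-x  1 user group     4110 Jan 18 10:47 docs/                            
$ git status                                                                    
On branch main                                                                  
Changes not staged for commit:                                                  
                                                                                
        modified:   main.py                                                     
        modified:   config.yaml                                                 
        modified:   README.md                                                   
$ cat data.txt                                                                  
key0 = value58                                                                  
key1 = value88                                                                  
key2 = value97                                                                  
$ █                                                                             
                                                                                
                                                                                
                                                                                
                                                                                
                                                                                
                                                                                
                                                                                
                                                                                


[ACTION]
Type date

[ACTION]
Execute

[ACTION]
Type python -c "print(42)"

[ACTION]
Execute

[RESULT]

$ ls -la                                                                        
-rw-r--r--  1 user group    23258 Apr  8 10:07 setup.py                         
-rw-r--r--  1 user group     3120 Jun 17 10:09 config.yaml                      
drwxr-xr-x  1 user group    33913 Mar  6 10:14 tests/                           
drwxr-xr-x  1 user group     4110 Jan 18 10:47 docs/                            
$ git status                                                                    
On branch main                                                                  
Changes not staged for commit:                                                  
                                                                                
        modified:   main.py                                                     
        modified:   config.yaml                                                 
        modified:   README.md                                                   
$ cat data.txt                                                                  
key0 = value58                                                                  
key1 = value88                                                                  
key2 = value97                                                                  
$ date                                                                          
Fri Jan 2 22:11:00 UTC 2026                                                     
$ python -c "print(42)"                                                         
42                                                                              
$ █                                                                             
                                                                                
                                                                                
                                                                                
                                                                                


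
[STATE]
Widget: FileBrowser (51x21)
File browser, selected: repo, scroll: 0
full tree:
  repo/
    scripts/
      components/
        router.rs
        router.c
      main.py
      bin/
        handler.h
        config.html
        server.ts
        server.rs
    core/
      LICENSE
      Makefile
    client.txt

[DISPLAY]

> [-] repo/                                        
    [+] scripts/                                   
    [+] core/                                      
    client.txt                                     
                                                   
                                                   
                                                   
                                                   
                                                   
                                                   
                                                   
                                                   
                                                   
                                                   
                                                   
                                                   
                                                   
                                                   
                                                   
                                                   
                                                   


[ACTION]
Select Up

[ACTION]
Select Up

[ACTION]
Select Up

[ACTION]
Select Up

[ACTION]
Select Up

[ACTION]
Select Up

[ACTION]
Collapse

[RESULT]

> [+] repo/                                        
                                                   
                                                   
                                                   
                                                   
                                                   
                                                   
                                                   
                                                   
                                                   
                                                   
                                                   
                                                   
                                                   
                                                   
                                                   
                                                   
                                                   
                                                   
                                                   
                                                   


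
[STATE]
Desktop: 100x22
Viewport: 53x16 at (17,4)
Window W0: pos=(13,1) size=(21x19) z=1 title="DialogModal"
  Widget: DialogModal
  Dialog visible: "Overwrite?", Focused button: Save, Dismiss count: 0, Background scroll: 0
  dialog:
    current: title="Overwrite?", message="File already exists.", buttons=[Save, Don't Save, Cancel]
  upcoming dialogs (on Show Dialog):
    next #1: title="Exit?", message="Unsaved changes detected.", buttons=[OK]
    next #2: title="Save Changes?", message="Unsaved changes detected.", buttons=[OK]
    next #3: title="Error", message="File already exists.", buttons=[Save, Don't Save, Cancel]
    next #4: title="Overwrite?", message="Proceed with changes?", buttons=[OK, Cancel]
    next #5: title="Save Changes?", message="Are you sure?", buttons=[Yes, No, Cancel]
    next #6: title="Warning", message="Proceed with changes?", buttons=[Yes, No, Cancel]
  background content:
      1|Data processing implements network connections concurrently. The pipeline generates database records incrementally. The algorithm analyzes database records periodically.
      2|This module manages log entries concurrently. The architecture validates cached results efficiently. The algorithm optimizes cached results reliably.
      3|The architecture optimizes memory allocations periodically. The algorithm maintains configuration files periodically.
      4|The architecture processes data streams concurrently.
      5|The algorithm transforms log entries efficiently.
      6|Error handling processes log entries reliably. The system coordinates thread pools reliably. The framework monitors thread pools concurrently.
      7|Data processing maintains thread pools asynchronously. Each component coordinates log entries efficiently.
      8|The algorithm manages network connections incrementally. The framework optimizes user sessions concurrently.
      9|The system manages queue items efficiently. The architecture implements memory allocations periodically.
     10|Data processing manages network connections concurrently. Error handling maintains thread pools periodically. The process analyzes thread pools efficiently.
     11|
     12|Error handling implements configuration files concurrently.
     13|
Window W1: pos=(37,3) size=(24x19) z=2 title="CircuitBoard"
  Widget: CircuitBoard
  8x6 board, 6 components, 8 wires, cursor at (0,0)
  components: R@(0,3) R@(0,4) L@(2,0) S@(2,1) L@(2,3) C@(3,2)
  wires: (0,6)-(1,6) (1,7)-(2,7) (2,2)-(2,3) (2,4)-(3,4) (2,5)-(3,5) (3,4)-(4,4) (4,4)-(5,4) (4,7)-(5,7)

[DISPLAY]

a processing imp┃   ┃ CircuitBoard         ┃         
s module manages┃   ┠──────────────────────┨         
 architecture op┃   ┃   0 1 2 3 4 5 6 7    ┃         
 architecture pr┃   ┃0  [.]          R   R ┃         
 algorithm trans┃   ┃                      ┃         
─────────────┐oc┃   ┃1                     ┃         
  Overwrite? │ai┃   ┃                      ┃         
File already │ag┃   ┃2   L   S   · ─ L   · ┃         
[Save]  Don't│s ┃   ┃                    │ ┃         
─────────────┘an┃   ┃3           C       · ┃         
                ┃   ┃                    │ ┃         
or handling impl┃   ┃4                   · ┃         
                ┃   ┃                    │ ┃         
                ┃   ┃5                   · ┃         
                ┃   ┃Cursor: (0,0)         ┃         
━━━━━━━━━━━━━━━━┛   ┃                      ┃         


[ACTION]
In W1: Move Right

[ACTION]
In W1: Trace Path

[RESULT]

a processing imp┃   ┃ CircuitBoard         ┃         
s module manages┃   ┠──────────────────────┨         
 architecture op┃   ┃   0 1 2 3 4 5 6 7    ┃         
 architecture pr┃   ┃0      [.]      R   R ┃         
 algorithm trans┃   ┃                      ┃         
─────────────┐oc┃   ┃1                     ┃         
  Overwrite? │ai┃   ┃                      ┃         
File already │ag┃   ┃2   L   S   · ─ L   · ┃         
[Save]  Don't│s ┃   ┃                    │ ┃         
─────────────┘an┃   ┃3           C       · ┃         
                ┃   ┃                    │ ┃         
or handling impl┃   ┃4                   · ┃         
                ┃   ┃                    │ ┃         
                ┃   ┃5                   · ┃         
                ┃   ┃Cursor: (0,1)  Trace: ┃         
━━━━━━━━━━━━━━━━┛   ┃                      ┃         


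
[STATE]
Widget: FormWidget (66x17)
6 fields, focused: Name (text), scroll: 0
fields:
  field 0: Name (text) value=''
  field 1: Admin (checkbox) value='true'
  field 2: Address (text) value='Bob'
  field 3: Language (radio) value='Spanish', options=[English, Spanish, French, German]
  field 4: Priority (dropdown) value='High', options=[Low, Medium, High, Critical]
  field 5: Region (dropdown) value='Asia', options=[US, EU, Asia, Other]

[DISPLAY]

> Name:       [                                                  ]
  Admin:      [x]                                                 
  Address:    [Bob                                               ]
  Language:   ( ) English  (●) Spanish  ( ) French  ( ) German    
  Priority:   [High                                             ▼]
  Region:     [Asia                                             ▼]
                                                                  
                                                                  
                                                                  
                                                                  
                                                                  
                                                                  
                                                                  
                                                                  
                                                                  
                                                                  
                                                                  


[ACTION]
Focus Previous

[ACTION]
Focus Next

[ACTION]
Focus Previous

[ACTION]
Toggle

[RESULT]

  Name:       [                                                  ]
  Admin:      [x]                                                 
  Address:    [Bob                                               ]
  Language:   ( ) English  (●) Spanish  ( ) French  ( ) German    
  Priority:   [High                                             ▼]
> Region:     [Asia                                             ▼]
                                                                  
                                                                  
                                                                  
                                                                  
                                                                  
                                                                  
                                                                  
                                                                  
                                                                  
                                                                  
                                                                  


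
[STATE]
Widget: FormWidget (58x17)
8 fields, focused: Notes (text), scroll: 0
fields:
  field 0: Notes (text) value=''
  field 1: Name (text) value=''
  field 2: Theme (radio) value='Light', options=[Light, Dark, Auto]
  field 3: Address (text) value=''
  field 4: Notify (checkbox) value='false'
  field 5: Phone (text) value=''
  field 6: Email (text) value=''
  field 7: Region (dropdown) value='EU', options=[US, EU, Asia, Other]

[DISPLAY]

> Notes:      [                                          ]
  Name:       [                                          ]
  Theme:      (●) Light  ( ) Dark  ( ) Auto               
  Address:    [                                          ]
  Notify:     [ ]                                         
  Phone:      [                                          ]
  Email:      [                                          ]
  Region:     [EU                                       ▼]
                                                          
                                                          
                                                          
                                                          
                                                          
                                                          
                                                          
                                                          
                                                          


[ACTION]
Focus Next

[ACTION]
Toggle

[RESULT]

  Notes:      [                                          ]
> Name:       [                                          ]
  Theme:      (●) Light  ( ) Dark  ( ) Auto               
  Address:    [                                          ]
  Notify:     [ ]                                         
  Phone:      [                                          ]
  Email:      [                                          ]
  Region:     [EU                                       ▼]
                                                          
                                                          
                                                          
                                                          
                                                          
                                                          
                                                          
                                                          
                                                          


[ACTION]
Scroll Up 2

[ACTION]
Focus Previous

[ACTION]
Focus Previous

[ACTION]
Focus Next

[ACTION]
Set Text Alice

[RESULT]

> Notes:      [Alice                                     ]
  Name:       [                                          ]
  Theme:      (●) Light  ( ) Dark  ( ) Auto               
  Address:    [                                          ]
  Notify:     [ ]                                         
  Phone:      [                                          ]
  Email:      [                                          ]
  Region:     [EU                                       ▼]
                                                          
                                                          
                                                          
                                                          
                                                          
                                                          
                                                          
                                                          
                                                          


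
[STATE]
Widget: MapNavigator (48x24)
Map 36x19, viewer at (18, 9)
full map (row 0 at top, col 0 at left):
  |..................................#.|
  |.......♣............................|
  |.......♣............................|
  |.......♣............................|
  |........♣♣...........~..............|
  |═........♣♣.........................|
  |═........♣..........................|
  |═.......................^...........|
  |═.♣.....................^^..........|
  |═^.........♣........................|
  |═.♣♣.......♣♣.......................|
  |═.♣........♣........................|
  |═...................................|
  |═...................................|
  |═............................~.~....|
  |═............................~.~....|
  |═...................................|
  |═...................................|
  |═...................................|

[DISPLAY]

                                                
                                                
                                                
      ..................................#.      
      .......♣............................      
      .......♣............................      
      .......♣............................      
      ........♣♣...........~..............      
      ═........♣♣.........................      
      ═........♣..........................      
      ═.......................^...........      
      ═.♣.....................^^..........      
      ═^.........♣......@.................      
      ═.♣♣.......♣♣.......................      
      ═.♣........♣........................      
      ═...................................      
      ═...................................      
      ═............................~.~....      
      ═............................~.~....      
      ═...................................      
      ═...................................      
      ═...................................      
                                                
                                                


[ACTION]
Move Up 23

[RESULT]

                                                
                                                
                                                
                                                
                                                
                                                
                                                
                                                
                                                
                                                
                                                
                                                
      ..................@...............#.      
      .......♣............................      
      .......♣............................      
      .......♣............................      
      ........♣♣...........~..............      
      ═........♣♣.........................      
      ═........♣..........................      
      ═.......................^...........      
      ═.♣.....................^^..........      
      ═^.........♣........................      
      ═.♣♣.......♣♣.......................      
      ═.♣........♣........................      


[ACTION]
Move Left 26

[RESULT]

                                                
                                                
                                                
                                                
                                                
                                                
                                                
                                                
                                                
                                                
                                                
                                                
                        @.......................
                        .......♣................
                        .......♣................
                        .......♣................
                        ........♣♣...........~..
                        ═........♣♣.............
                        ═........♣..............
                        ═.......................
                        ═.♣.....................
                        ═^.........♣............
                        ═.♣♣.......♣♣...........
                        ═.♣........♣............


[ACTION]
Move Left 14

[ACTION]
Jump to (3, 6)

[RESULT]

                                                
                                                
                                                
                                                
                                                
                                                
                     ...........................
                     .......♣...................
                     .......♣...................
                     .......♣...................
                     ........♣♣...........~.....
                     ═........♣♣................
                     ═..@.....♣.................
                     ═.......................^..
                     ═.♣.....................^^.
                     ═^.........♣...............
                     ═.♣♣.......♣♣..............
                     ═.♣........♣...............
                     ═..........................
                     ═..........................
                     ═..........................
                     ═..........................
                     ═..........................
                     ═..........................
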